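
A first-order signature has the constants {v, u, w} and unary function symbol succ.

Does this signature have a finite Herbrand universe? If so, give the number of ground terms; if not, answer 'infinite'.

The signature has at least one function symbol (succ, arity 1) and at least one constant (v).
Iterating succ gives infinitely many distinct ground terms: v, succ(v), succ(succ(v)), ...
So the Herbrand universe is infinite.

infinite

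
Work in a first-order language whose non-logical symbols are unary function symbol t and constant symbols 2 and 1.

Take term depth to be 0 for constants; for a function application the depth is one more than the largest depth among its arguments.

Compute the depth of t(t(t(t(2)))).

depth(t(2)) = 1 + depth(2) = 1 + 0 = 1
depth(t(t(2))) = 1 + depth(t(2)) = 1 + 1 = 2
depth(t(t(t(2)))) = 1 + depth(t(t(2))) = 1 + 2 = 3
depth(t(t(t(t(2))))) = 1 + depth(t(t(t(2)))) = 1 + 3 = 4

4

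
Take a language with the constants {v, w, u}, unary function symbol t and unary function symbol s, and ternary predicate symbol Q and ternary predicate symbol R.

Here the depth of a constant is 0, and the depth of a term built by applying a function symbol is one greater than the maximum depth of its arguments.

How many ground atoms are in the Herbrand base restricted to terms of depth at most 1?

1458

First count ground terms of depth ≤ 1.
Let N_k count ground terms of depth at most k. Each non-constant term of depth ≤ k is some function symbol applied to depth-≤(k−1) arguments, giving N_k = 3 + N_{k-1} + N_{k-1}.
N_0 = 3
N_1 = 3 + 3 + 3 = 9
So |H| = 9.
Ground atoms are formed by filling each argument slot of a predicate with a term from H, so an r-ary predicate gives |H|^r atoms:
  Q: 9^3 = 729;  R: 9^3 = 729
Total ground atoms: 729 + 729 = 1458.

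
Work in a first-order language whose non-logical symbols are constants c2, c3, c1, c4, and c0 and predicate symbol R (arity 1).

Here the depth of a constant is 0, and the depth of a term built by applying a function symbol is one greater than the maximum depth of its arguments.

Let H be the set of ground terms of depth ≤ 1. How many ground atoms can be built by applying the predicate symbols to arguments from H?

First count ground terms of depth ≤ 1.
With no function symbols every ground term is a constant, so there are exactly 5 ground terms at every depth bound.
N_0 = 5
N_1 = 5
So |H| = 5.
A ground atom is a predicate applied to a tuple of terms from H, so the count is the sum over predicates of |H|^arity:
  R: 5
Total ground atoms: 5.

5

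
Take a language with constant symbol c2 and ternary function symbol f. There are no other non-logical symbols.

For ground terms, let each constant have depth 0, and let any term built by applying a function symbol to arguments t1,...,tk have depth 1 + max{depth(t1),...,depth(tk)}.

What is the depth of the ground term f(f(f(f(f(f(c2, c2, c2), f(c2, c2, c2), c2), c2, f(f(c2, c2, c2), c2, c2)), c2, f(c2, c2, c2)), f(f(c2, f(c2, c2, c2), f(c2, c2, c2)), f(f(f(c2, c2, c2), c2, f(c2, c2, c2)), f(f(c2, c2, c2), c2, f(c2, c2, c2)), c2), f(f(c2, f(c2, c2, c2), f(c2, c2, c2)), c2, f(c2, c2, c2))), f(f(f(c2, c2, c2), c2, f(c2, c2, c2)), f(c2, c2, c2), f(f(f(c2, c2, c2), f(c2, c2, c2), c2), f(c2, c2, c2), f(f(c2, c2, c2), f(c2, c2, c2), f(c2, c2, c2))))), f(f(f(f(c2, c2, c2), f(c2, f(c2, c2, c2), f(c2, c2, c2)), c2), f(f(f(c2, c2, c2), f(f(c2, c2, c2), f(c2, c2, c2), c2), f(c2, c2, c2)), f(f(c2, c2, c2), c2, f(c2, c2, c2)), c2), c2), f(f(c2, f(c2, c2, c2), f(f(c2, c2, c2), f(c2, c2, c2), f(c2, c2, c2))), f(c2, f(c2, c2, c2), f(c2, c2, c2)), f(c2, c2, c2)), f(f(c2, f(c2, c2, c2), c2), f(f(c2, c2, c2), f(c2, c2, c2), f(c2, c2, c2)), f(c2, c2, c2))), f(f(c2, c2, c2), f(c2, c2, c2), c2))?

7

depth(f(c2, c2, c2)) = 1 + max(0, 0, 0) = 1
depth(f(f(c2, c2, c2), f(c2, c2, c2), c2)) = 1 + max(1, 1, 0) = 2
depth(f(f(c2, c2, c2), c2, c2)) = 1 + max(1, 0, 0) = 2
depth(f(f(f(c2, c2, c2), f(c2, c2, c2), c2), c2, f(f(c2, c2, c2), c2, c2))) = 1 + max(2, 0, 2) = 3
depth(f(f(f(f(c2, c2, c2), f(c2, c2, c2), c2), c2, f(f(c2, c2, c2), c2, c2)), c2, f(c2, c2, c2))) = 1 + max(3, 0, 1) = 4
depth(f(c2, f(c2, c2, c2), f(c2, c2, c2))) = 1 + max(0, 1, 1) = 2
depth(f(f(c2, c2, c2), c2, f(c2, c2, c2))) = 1 + max(1, 0, 1) = 2
depth(f(f(f(c2, c2, c2), c2, f(c2, c2, c2)), f(f(c2, c2, c2), c2, f(c2, c2, c2)), c2)) = 1 + max(2, 2, 0) = 3
depth(f(f(c2, f(c2, c2, c2), f(c2, c2, c2)), c2, f(c2, c2, c2))) = 1 + max(2, 0, 1) = 3
depth(f(f(c2, f(c2, c2, c2), f(c2, c2, c2)), f(f(f(c2, c2, c2), c2, f(c2, c2, c2)), f(f(c2, c2, c2), c2, f(c2, c2, c2)), c2), f(f(c2, f(c2, c2, c2), f(c2, c2, c2)), c2, f(c2, c2, c2)))) = 1 + max(2, 3, 3) = 4
depth(f(f(c2, c2, c2), f(c2, c2, c2), f(c2, c2, c2))) = 1 + max(1, 1, 1) = 2
depth(f(f(f(c2, c2, c2), f(c2, c2, c2), c2), f(c2, c2, c2), f(f(c2, c2, c2), f(c2, c2, c2), f(c2, c2, c2)))) = 1 + max(2, 1, 2) = 3
depth(f(f(f(c2, c2, c2), c2, f(c2, c2, c2)), f(c2, c2, c2), f(f(f(c2, c2, c2), f(c2, c2, c2), c2), f(c2, c2, c2), f(f(c2, c2, c2), f(c2, c2, c2), f(c2, c2, c2))))) = 1 + max(2, 1, 3) = 4
depth(f(f(f(f(f(c2, c2, c2), f(c2, c2, c2), c2), c2, f(f(c2, c2, c2), c2, c2)), c2, f(c2, c2, c2)), f(f(c2, f(c2, c2, c2), f(c2, c2, c2)), f(f(f(c2, c2, c2), c2, f(c2, c2, c2)), f(f(c2, c2, c2), c2, f(c2, c2, c2)), c2), f(f(c2, f(c2, c2, c2), f(c2, c2, c2)), c2, f(c2, c2, c2))), f(f(f(c2, c2, c2), c2, f(c2, c2, c2)), f(c2, c2, c2), f(f(f(c2, c2, c2), f(c2, c2, c2), c2), f(c2, c2, c2), f(f(c2, c2, c2), f(c2, c2, c2), f(c2, c2, c2)))))) = 1 + max(4, 4, 4) = 5
depth(f(f(c2, c2, c2), f(c2, f(c2, c2, c2), f(c2, c2, c2)), c2)) = 1 + max(1, 2, 0) = 3
depth(f(f(c2, c2, c2), f(f(c2, c2, c2), f(c2, c2, c2), c2), f(c2, c2, c2))) = 1 + max(1, 2, 1) = 3
depth(f(f(f(c2, c2, c2), f(f(c2, c2, c2), f(c2, c2, c2), c2), f(c2, c2, c2)), f(f(c2, c2, c2), c2, f(c2, c2, c2)), c2)) = 1 + max(3, 2, 0) = 4
depth(f(f(f(c2, c2, c2), f(c2, f(c2, c2, c2), f(c2, c2, c2)), c2), f(f(f(c2, c2, c2), f(f(c2, c2, c2), f(c2, c2, c2), c2), f(c2, c2, c2)), f(f(c2, c2, c2), c2, f(c2, c2, c2)), c2), c2)) = 1 + max(3, 4, 0) = 5
depth(f(c2, f(c2, c2, c2), f(f(c2, c2, c2), f(c2, c2, c2), f(c2, c2, c2)))) = 1 + max(0, 1, 2) = 3
depth(f(f(c2, f(c2, c2, c2), f(f(c2, c2, c2), f(c2, c2, c2), f(c2, c2, c2))), f(c2, f(c2, c2, c2), f(c2, c2, c2)), f(c2, c2, c2))) = 1 + max(3, 2, 1) = 4
depth(f(c2, f(c2, c2, c2), c2)) = 1 + max(0, 1, 0) = 2
depth(f(f(c2, f(c2, c2, c2), c2), f(f(c2, c2, c2), f(c2, c2, c2), f(c2, c2, c2)), f(c2, c2, c2))) = 1 + max(2, 2, 1) = 3
depth(f(f(f(f(c2, c2, c2), f(c2, f(c2, c2, c2), f(c2, c2, c2)), c2), f(f(f(c2, c2, c2), f(f(c2, c2, c2), f(c2, c2, c2), c2), f(c2, c2, c2)), f(f(c2, c2, c2), c2, f(c2, c2, c2)), c2), c2), f(f(c2, f(c2, c2, c2), f(f(c2, c2, c2), f(c2, c2, c2), f(c2, c2, c2))), f(c2, f(c2, c2, c2), f(c2, c2, c2)), f(c2, c2, c2)), f(f(c2, f(c2, c2, c2), c2), f(f(c2, c2, c2), f(c2, c2, c2), f(c2, c2, c2)), f(c2, c2, c2)))) = 1 + max(5, 4, 3) = 6
depth(f(f(f(f(f(f(c2, c2, c2), f(c2, c2, c2), c2), c2, f(f(c2, c2, c2), c2, c2)), c2, f(c2, c2, c2)), f(f(c2, f(c2, c2, c2), f(c2, c2, c2)), f(f(f(c2, c2, c2), c2, f(c2, c2, c2)), f(f(c2, c2, c2), c2, f(c2, c2, c2)), c2), f(f(c2, f(c2, c2, c2), f(c2, c2, c2)), c2, f(c2, c2, c2))), f(f(f(c2, c2, c2), c2, f(c2, c2, c2)), f(c2, c2, c2), f(f(f(c2, c2, c2), f(c2, c2, c2), c2), f(c2, c2, c2), f(f(c2, c2, c2), f(c2, c2, c2), f(c2, c2, c2))))), f(f(f(f(c2, c2, c2), f(c2, f(c2, c2, c2), f(c2, c2, c2)), c2), f(f(f(c2, c2, c2), f(f(c2, c2, c2), f(c2, c2, c2), c2), f(c2, c2, c2)), f(f(c2, c2, c2), c2, f(c2, c2, c2)), c2), c2), f(f(c2, f(c2, c2, c2), f(f(c2, c2, c2), f(c2, c2, c2), f(c2, c2, c2))), f(c2, f(c2, c2, c2), f(c2, c2, c2)), f(c2, c2, c2)), f(f(c2, f(c2, c2, c2), c2), f(f(c2, c2, c2), f(c2, c2, c2), f(c2, c2, c2)), f(c2, c2, c2))), f(f(c2, c2, c2), f(c2, c2, c2), c2))) = 1 + max(5, 6, 2) = 7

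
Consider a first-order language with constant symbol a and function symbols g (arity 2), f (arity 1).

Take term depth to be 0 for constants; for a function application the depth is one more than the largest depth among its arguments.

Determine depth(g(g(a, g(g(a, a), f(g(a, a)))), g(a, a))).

depth(g(a, a)) = 1 + max(0, 0) = 1
depth(f(g(a, a))) = 1 + depth(g(a, a)) = 1 + 1 = 2
depth(g(g(a, a), f(g(a, a)))) = 1 + max(1, 2) = 3
depth(g(a, g(g(a, a), f(g(a, a))))) = 1 + max(0, 3) = 4
depth(g(g(a, g(g(a, a), f(g(a, a)))), g(a, a))) = 1 + max(4, 1) = 5

5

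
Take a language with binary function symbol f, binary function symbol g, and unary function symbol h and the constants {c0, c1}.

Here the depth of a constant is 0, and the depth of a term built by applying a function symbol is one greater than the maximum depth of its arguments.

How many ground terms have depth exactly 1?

If N_k denotes the number of depth-≤k ground terms, the 2 constants give N_0 = 2, and each function symbol of arity r contributes N_{k-1}^r new terms at level k: N_k = 2 + N_{k-1}^2 + N_{k-1}^2 + N_{k-1}.
N_0 = 2
N_1 = 2 + 2^2 + 2^2 + 2 = 12
Terms of depth exactly 1: N_1 − N_0 = 12 − 2 = 10.

10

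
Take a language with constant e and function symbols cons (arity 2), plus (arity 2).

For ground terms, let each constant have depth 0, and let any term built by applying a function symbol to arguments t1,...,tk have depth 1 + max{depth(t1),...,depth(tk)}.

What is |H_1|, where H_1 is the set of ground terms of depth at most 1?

Let N_k = |{terms of depth ≤ k}|. Then N_0 = 1 and N_k = 1 + N_{k-1}^2 + N_{k-1}^2 for k ≥ 1 (one summand per function symbol, arity giving the exponent).
N_0 = 1
N_1 = 1 + 1^2 + 1^2 = 3
Explicitly: e, cons(e, e), plus(e, e).

3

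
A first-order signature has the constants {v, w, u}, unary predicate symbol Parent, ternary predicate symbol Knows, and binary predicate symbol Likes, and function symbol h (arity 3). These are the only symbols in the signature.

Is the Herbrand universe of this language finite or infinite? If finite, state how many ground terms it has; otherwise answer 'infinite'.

infinite

The signature has at least one function symbol (h, arity 3) and at least one constant (v).
Iterating h gives infinitely many distinct ground terms: v, h(v, v, v), h(h(v, v, v), h(v, v, v), h(v, v, v)), ...
So the Herbrand universe is infinite.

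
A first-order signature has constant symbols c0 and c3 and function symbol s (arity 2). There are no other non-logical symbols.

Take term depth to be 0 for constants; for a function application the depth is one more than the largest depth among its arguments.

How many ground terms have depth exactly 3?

1408

Let N_k = |{terms of depth ≤ k}|. Then N_0 = 2 and N_k = 2 + N_{k-1}^2 for k ≥ 1 (one summand per function symbol, arity giving the exponent).
N_0 = 2
N_1 = 2 + 2^2 = 6
N_2 = 2 + 6^2 = 38
N_3 = 2 + 38^2 = 1446
Terms of depth exactly 3: N_3 − N_2 = 1446 − 38 = 1408.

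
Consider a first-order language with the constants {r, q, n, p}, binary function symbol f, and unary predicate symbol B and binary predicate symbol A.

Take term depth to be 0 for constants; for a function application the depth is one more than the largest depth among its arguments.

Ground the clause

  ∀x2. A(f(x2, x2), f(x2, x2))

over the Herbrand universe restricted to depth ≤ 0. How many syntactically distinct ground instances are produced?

Ground terms of depth ≤ 0:
  If N_k denotes the number of depth-≤k ground terms, the 4 constants give N_0 = 4, and each function symbol of arity r contributes N_{k-1}^r new terms at level k: N_k = 4 + N_{k-1}^2.
  N_0 = 4
So there are 4 ground terms available for substitution.
There is 1 variable to instantiate (x2),  occurring in at least one literal, so different choices give different ground instances.
Number of ground instances = 4.

4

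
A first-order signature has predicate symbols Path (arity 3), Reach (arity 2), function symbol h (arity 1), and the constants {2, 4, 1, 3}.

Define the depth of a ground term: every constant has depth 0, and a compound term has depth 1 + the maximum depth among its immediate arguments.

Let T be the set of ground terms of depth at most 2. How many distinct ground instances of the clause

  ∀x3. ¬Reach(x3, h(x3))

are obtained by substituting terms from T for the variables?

12

Ground terms of depth ≤ 2:
  If N_k denotes the number of depth-≤k ground terms, the 4 constants give N_0 = 4, and each function symbol of arity r contributes N_{k-1}^r new terms at level k: N_k = 4 + N_{k-1}.
  N_0 = 4
  N_1 = 4 + 4 = 8
  N_2 = 4 + 8 = 12
So there are 12 ground terms available for substitution.
The clause has 1 distinct variable (x3), which appears in the body. In the free term algebra distinct substitutions yield syntactically distinct ground instances.
Number of ground instances = 12.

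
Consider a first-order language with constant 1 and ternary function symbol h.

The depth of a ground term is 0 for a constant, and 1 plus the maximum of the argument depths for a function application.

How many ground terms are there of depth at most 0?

Let N_k count ground terms of depth at most k. Each non-constant term of depth ≤ k is some function symbol applied to depth-≤(k−1) arguments, giving N_k = 1 + N_{k-1}^3.
N_0 = 1
Explicitly: 1.

1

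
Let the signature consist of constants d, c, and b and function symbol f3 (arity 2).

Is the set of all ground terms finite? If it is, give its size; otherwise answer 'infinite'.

infinite

The signature has at least one function symbol (f3, arity 2) and at least one constant (d).
Iterating f3 gives infinitely many distinct ground terms: d, f3(d, d), f3(f3(d, d), f3(d, d)), ...
So the Herbrand universe is infinite.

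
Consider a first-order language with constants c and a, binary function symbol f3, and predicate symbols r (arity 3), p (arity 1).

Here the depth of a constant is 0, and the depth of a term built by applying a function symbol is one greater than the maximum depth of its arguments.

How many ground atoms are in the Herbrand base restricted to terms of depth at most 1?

First count ground terms of depth ≤ 1.
If N_k denotes the number of depth-≤k ground terms, the 2 constants give N_0 = 2, and each function symbol of arity r contributes N_{k-1}^r new terms at level k: N_k = 2 + N_{k-1}^2.
N_0 = 2
N_1 = 2 + 2^2 = 6
Explicitly: c, a, f3(c, c), f3(c, a), f3(a, c), f3(a, a).
So |H| = 6.
A ground atom is a predicate applied to a tuple of terms from H, so the count is the sum over predicates of |H|^arity:
  r: 6^3 = 216;  p: 6
Total ground atoms: 216 + 6 = 222.

222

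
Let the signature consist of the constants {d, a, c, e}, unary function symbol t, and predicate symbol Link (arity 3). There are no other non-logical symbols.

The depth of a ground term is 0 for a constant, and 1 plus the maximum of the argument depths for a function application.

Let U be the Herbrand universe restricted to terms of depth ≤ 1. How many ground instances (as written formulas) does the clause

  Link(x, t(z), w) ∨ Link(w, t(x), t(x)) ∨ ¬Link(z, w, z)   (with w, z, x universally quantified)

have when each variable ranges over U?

512

Ground terms of depth ≤ 1:
  If N_k denotes the number of depth-≤k ground terms, the 4 constants give N_0 = 4, and each function symbol of arity r contributes N_{k-1}^r new terms at level k: N_k = 4 + N_{k-1}.
  N_0 = 4
  N_1 = 4 + 4 = 8
  Explicitly: d, a, c, e, t(d), t(a), t(c), t(e).
So there are 8 ground terms available for substitution.
The clause has 3 distinct variables (w, z, x), each appearing in the body. In the free term algebra distinct substitutions yield syntactically distinct ground instances.
Number of ground instances = 8^3 = 512.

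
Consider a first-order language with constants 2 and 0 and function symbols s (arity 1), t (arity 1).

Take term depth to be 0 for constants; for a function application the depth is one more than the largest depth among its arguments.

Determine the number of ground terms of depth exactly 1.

4

Count level by level. With function symbols s/1, t/1, the terms of depth ≤ k are the 2 constants together with each function applied to depth-≤(k−1) tuples, so N_k = 2 + N_{k-1} + N_{k-1}.
N_0 = 2
N_1 = 2 + 2 + 2 = 6
Terms of depth exactly 1: N_1 − N_0 = 6 − 2 = 4.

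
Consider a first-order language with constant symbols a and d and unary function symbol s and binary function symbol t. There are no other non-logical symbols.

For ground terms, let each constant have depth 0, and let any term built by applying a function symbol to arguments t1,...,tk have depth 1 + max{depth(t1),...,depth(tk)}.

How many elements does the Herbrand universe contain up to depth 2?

Let N_k = |{terms of depth ≤ k}|. Then N_0 = 2 and N_k = 2 + N_{k-1} + N_{k-1}^2 for k ≥ 1 (one summand per function symbol, arity giving the exponent).
N_0 = 2
N_1 = 2 + 2 + 2^2 = 8
N_2 = 2 + 8 + 8^2 = 74

74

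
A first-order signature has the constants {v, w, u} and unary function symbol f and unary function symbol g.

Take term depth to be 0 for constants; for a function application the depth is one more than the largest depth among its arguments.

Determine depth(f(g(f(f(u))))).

depth(f(u)) = 1 + depth(u) = 1 + 0 = 1
depth(f(f(u))) = 1 + depth(f(u)) = 1 + 1 = 2
depth(g(f(f(u)))) = 1 + depth(f(f(u))) = 1 + 2 = 3
depth(f(g(f(f(u))))) = 1 + depth(g(f(f(u)))) = 1 + 3 = 4

4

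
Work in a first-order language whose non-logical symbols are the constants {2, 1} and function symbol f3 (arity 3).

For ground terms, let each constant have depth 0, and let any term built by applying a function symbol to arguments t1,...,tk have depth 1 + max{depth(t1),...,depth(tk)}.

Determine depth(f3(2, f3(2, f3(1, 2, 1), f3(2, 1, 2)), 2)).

3

depth(f3(1, 2, 1)) = 1 + max(0, 0, 0) = 1
depth(f3(2, 1, 2)) = 1 + max(0, 0, 0) = 1
depth(f3(2, f3(1, 2, 1), f3(2, 1, 2))) = 1 + max(0, 1, 1) = 2
depth(f3(2, f3(2, f3(1, 2, 1), f3(2, 1, 2)), 2)) = 1 + max(0, 2, 0) = 3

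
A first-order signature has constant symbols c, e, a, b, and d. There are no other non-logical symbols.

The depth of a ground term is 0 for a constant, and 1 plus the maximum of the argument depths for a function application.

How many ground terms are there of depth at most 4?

5

With no function symbols every ground term is a constant, so there are exactly 5 ground terms at every depth bound.
N_0 = 5
N_1 = 5
N_2 = 5
N_3 = 5
N_4 = 5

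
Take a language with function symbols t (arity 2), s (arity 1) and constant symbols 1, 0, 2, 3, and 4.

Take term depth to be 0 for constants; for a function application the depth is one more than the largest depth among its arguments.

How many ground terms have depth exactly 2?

1230

Let N_k count ground terms of depth at most k. Each non-constant term of depth ≤ k is some function symbol applied to depth-≤(k−1) arguments, giving N_k = 5 + N_{k-1}^2 + N_{k-1}.
N_0 = 5
N_1 = 5 + 5^2 + 5 = 35
N_2 = 5 + 35^2 + 35 = 1265
Terms of depth exactly 2: N_2 − N_1 = 1265 − 35 = 1230.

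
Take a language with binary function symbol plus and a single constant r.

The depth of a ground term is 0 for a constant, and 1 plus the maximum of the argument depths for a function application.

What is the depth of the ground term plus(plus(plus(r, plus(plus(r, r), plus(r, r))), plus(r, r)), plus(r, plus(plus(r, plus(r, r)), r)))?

depth(plus(r, r)) = 1 + max(0, 0) = 1
depth(plus(plus(r, r), plus(r, r))) = 1 + max(1, 1) = 2
depth(plus(r, plus(plus(r, r), plus(r, r)))) = 1 + max(0, 2) = 3
depth(plus(plus(r, plus(plus(r, r), plus(r, r))), plus(r, r))) = 1 + max(3, 1) = 4
depth(plus(r, plus(r, r))) = 1 + max(0, 1) = 2
depth(plus(plus(r, plus(r, r)), r)) = 1 + max(2, 0) = 3
depth(plus(r, plus(plus(r, plus(r, r)), r))) = 1 + max(0, 3) = 4
depth(plus(plus(plus(r, plus(plus(r, r), plus(r, r))), plus(r, r)), plus(r, plus(plus(r, plus(r, r)), r)))) = 1 + max(4, 4) = 5

5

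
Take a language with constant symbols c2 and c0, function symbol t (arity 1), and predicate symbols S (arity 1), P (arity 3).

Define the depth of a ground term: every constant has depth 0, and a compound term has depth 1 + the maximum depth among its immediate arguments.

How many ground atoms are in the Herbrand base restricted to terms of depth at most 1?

First count ground terms of depth ≤ 1.
Let N_k = |{terms of depth ≤ k}|. Then N_0 = 2 and N_k = 2 + N_{k-1} for k ≥ 1 (one summand per function symbol, arity giving the exponent).
N_0 = 2
N_1 = 2 + 2 = 4
Explicitly: c2, c0, t(c2), t(c0).
So |H| = 4.
Ground atoms are formed by filling each argument slot of a predicate with a term from H, so an r-ary predicate gives |H|^r atoms:
  S: 4;  P: 4^3 = 64
Total ground atoms: 4 + 64 = 68.

68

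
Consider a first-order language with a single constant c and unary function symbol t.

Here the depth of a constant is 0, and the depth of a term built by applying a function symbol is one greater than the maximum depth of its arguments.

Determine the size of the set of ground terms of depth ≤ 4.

Count level by level. With function symbols t/1, the terms of depth ≤ k are the 1 constant together with each function applied to depth-≤(k−1) tuples, so N_k = 1 + N_{k-1}.
N_0 = 1
N_1 = 1 + 1 = 2
N_2 = 1 + 2 = 3
N_3 = 1 + 3 = 4
N_4 = 1 + 4 = 5
Explicitly: c, t(c), t(t(c)), t(t(t(c))), t(t(t(t(c)))).

5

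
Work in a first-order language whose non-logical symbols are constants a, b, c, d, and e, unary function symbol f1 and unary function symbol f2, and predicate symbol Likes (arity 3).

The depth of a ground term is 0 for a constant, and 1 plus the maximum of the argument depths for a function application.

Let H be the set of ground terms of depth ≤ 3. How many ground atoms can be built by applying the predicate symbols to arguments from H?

421875

First count ground terms of depth ≤ 3.
Write N_k for the number of ground terms of depth ≤ k. A term of depth ≤ k is either a constant or a function symbol applied to arguments of depth ≤ k−1, so N_k = 5 + N_{k-1} + N_{k-1}.
N_0 = 5
N_1 = 5 + 5 + 5 = 15
N_2 = 5 + 15 + 15 = 35
N_3 = 5 + 35 + 35 = 75
So |H| = 75.
For each predicate symbol, the number of ground atoms is |H| raised to its arity; summing:
  Likes: 75^3 = 421875
Total ground atoms: 421875.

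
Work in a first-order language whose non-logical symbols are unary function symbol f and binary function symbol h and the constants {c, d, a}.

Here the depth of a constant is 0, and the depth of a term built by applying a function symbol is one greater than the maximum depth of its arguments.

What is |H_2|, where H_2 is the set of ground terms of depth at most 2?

If N_k denotes the number of depth-≤k ground terms, the 3 constants give N_0 = 3, and each function symbol of arity r contributes N_{k-1}^r new terms at level k: N_k = 3 + N_{k-1} + N_{k-1}^2.
N_0 = 3
N_1 = 3 + 3 + 3^2 = 15
N_2 = 3 + 15 + 15^2 = 243

243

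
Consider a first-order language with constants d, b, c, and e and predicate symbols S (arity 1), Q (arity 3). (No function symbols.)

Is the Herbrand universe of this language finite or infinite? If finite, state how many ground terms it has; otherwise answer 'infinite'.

There are no function symbols, so every ground term is one of the 4 constants.
The Herbrand universe is {d, b, c, e}, which is finite with 4 elements.

4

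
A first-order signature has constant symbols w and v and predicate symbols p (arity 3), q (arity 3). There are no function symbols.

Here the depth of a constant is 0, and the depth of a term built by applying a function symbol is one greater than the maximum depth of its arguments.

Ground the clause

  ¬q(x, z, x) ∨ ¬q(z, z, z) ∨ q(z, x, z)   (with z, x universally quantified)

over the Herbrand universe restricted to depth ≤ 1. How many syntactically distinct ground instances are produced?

Ground terms of depth ≤ 1:
  With no function symbols every ground term is a constant, so there are exactly 2 ground terms at every depth bound.
  N_0 = 2
  N_1 = 2
So there are 2 ground terms available for substitution.
The body mentions every one of the 2 quantified variables; since ground terms form a free algebra, no two substitutions collapse to the same formula.
Number of ground instances = 2^2 = 4.

4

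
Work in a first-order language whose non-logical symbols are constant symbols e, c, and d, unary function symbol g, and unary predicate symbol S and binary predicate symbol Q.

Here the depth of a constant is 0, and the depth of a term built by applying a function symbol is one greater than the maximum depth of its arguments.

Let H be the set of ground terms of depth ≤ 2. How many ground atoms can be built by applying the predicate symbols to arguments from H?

First count ground terms of depth ≤ 2.
Write N_k for the number of ground terms of depth ≤ k. A term of depth ≤ k is either a constant or a function symbol applied to arguments of depth ≤ k−1, so N_k = 3 + N_{k-1}.
N_0 = 3
N_1 = 3 + 3 = 6
N_2 = 3 + 6 = 9
So |H| = 9.
A ground atom is a predicate applied to a tuple of terms from H, so the count is the sum over predicates of |H|^arity:
  S: 9;  Q: 9^2 = 81
Total ground atoms: 9 + 81 = 90.

90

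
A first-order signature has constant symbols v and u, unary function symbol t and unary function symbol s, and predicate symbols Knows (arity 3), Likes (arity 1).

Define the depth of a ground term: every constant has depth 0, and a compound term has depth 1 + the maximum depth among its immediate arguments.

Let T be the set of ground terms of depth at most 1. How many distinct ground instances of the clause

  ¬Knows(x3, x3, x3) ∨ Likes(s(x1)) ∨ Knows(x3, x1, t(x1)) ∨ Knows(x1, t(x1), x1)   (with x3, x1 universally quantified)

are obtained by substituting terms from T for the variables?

Ground terms of depth ≤ 1:
  Let N_k = |{terms of depth ≤ k}|. Then N_0 = 2 and N_k = 2 + N_{k-1} + N_{k-1} for k ≥ 1 (one summand per function symbol, arity giving the exponent).
  N_0 = 2
  N_1 = 2 + 2 + 2 = 6
So there are 6 ground terms available for substitution.
Each of x3, x1 ranges independently over the available ground terms, and distinct assignments produce distinct instances.
Number of ground instances = 6^2 = 36.

36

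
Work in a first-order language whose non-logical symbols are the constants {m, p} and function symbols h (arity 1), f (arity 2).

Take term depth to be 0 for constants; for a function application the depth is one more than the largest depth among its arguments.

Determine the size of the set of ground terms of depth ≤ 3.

Let N_k = |{terms of depth ≤ k}|. Then N_0 = 2 and N_k = 2 + N_{k-1} + N_{k-1}^2 for k ≥ 1 (one summand per function symbol, arity giving the exponent).
N_0 = 2
N_1 = 2 + 2 + 2^2 = 8
N_2 = 2 + 8 + 8^2 = 74
N_3 = 2 + 74 + 74^2 = 5552

5552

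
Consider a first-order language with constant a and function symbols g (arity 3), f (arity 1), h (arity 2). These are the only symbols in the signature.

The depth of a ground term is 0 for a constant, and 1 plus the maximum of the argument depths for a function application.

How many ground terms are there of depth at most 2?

85

Let N_k count ground terms of depth at most k. Each non-constant term of depth ≤ k is some function symbol applied to depth-≤(k−1) arguments, giving N_k = 1 + N_{k-1}^3 + N_{k-1} + N_{k-1}^2.
N_0 = 1
N_1 = 1 + 1^3 + 1 + 1^2 = 4
N_2 = 1 + 4^3 + 4 + 4^2 = 85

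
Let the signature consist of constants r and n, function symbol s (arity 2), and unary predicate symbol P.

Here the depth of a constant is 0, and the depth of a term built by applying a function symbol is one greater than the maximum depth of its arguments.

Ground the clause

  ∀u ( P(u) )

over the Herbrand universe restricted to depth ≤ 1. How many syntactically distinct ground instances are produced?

6

Ground terms of depth ≤ 1:
  Let N_k = |{terms of depth ≤ k}|. Then N_0 = 2 and N_k = 2 + N_{k-1}^2 for k ≥ 1 (one summand per function symbol, arity giving the exponent).
  N_0 = 2
  N_1 = 2 + 2^2 = 6
So there are 6 ground terms available for substitution.
There is 1 variable to instantiate (u),  occurring in at least one literal, so different choices give different ground instances.
Number of ground instances = 6.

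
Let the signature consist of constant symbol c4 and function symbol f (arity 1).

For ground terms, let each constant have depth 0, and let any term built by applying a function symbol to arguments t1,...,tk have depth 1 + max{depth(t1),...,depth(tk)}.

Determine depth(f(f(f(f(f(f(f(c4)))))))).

depth(f(c4)) = 1 + depth(c4) = 1 + 0 = 1
depth(f(f(c4))) = 1 + depth(f(c4)) = 1 + 1 = 2
depth(f(f(f(c4)))) = 1 + depth(f(f(c4))) = 1 + 2 = 3
depth(f(f(f(f(c4))))) = 1 + depth(f(f(f(c4)))) = 1 + 3 = 4
depth(f(f(f(f(f(c4)))))) = 1 + depth(f(f(f(f(c4))))) = 1 + 4 = 5
depth(f(f(f(f(f(f(c4))))))) = 1 + depth(f(f(f(f(f(c4)))))) = 1 + 5 = 6
depth(f(f(f(f(f(f(f(c4)))))))) = 1 + depth(f(f(f(f(f(f(c4))))))) = 1 + 6 = 7

7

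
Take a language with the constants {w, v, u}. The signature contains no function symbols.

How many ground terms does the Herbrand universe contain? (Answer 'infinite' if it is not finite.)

3

There are no function symbols, so every ground term is one of the 3 constants.
The Herbrand universe is {w, v, u}, which is finite with 3 elements.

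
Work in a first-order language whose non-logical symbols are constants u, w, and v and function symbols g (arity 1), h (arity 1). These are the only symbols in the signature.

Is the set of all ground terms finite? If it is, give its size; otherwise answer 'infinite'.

infinite

The signature has at least one function symbol (g, arity 1) and at least one constant (u).
Iterating g gives infinitely many distinct ground terms: u, g(u), g(g(u)), ...
So the Herbrand universe is infinite.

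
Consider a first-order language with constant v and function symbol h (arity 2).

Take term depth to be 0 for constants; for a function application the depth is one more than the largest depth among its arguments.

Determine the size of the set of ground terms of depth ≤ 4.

677

Count level by level. With function symbols h/2, the terms of depth ≤ k are the 1 constant together with each function applied to depth-≤(k−1) tuples, so N_k = 1 + N_{k-1}^2.
N_0 = 1
N_1 = 1 + 1^2 = 2
N_2 = 1 + 2^2 = 5
N_3 = 1 + 5^2 = 26
N_4 = 1 + 26^2 = 677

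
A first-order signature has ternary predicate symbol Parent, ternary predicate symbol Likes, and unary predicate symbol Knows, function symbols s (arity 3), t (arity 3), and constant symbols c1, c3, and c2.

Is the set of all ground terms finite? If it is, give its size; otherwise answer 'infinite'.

infinite

The signature has at least one function symbol (s, arity 3) and at least one constant (c1).
Iterating s gives infinitely many distinct ground terms: c1, s(c1, c1, c1), s(s(c1, c1, c1), s(c1, c1, c1), s(c1, c1, c1)), ...
So the Herbrand universe is infinite.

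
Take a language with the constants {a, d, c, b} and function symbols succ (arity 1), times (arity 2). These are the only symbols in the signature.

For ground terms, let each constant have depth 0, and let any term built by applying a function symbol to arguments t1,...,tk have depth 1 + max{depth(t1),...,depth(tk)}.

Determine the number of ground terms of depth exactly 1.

20

Write N_k for the number of ground terms of depth ≤ k. A term of depth ≤ k is either a constant or a function symbol applied to arguments of depth ≤ k−1, so N_k = 4 + N_{k-1} + N_{k-1}^2.
N_0 = 4
N_1 = 4 + 4 + 4^2 = 24
Terms of depth exactly 1: N_1 − N_0 = 24 − 4 = 20.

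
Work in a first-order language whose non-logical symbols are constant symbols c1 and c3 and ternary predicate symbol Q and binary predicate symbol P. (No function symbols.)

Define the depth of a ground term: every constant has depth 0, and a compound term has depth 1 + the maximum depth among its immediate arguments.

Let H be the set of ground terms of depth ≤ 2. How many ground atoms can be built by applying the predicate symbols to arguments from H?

12

First count ground terms of depth ≤ 2.
With no function symbols every ground term is a constant, so there are exactly 2 ground terms at every depth bound.
N_0 = 2
N_1 = 2
N_2 = 2
Explicitly: c1, c3.
So |H| = 2.
A ground atom is a predicate applied to a tuple of terms from H, so the count is the sum over predicates of |H|^arity:
  Q: 2^3 = 8;  P: 2^2 = 4
Total ground atoms: 8 + 4 = 12.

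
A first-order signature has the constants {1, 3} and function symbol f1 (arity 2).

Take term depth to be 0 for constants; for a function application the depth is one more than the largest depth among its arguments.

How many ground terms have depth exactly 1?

If N_k denotes the number of depth-≤k ground terms, the 2 constants give N_0 = 2, and each function symbol of arity r contributes N_{k-1}^r new terms at level k: N_k = 2 + N_{k-1}^2.
N_0 = 2
N_1 = 2 + 2^2 = 6
Terms of depth exactly 1: N_1 − N_0 = 6 − 2 = 4.

4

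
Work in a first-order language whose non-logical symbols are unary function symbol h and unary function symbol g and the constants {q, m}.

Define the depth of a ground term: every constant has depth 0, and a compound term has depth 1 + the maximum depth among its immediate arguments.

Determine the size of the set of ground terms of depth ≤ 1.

Write N_k for the number of ground terms of depth ≤ k. A term of depth ≤ k is either a constant or a function symbol applied to arguments of depth ≤ k−1, so N_k = 2 + N_{k-1} + N_{k-1}.
N_0 = 2
N_1 = 2 + 2 + 2 = 6
Explicitly: q, m, h(q), h(m), g(q), g(m).

6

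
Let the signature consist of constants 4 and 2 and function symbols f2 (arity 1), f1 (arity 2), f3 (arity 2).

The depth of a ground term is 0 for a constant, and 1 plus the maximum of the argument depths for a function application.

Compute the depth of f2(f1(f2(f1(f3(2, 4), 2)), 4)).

5

depth(f3(2, 4)) = 1 + max(0, 0) = 1
depth(f1(f3(2, 4), 2)) = 1 + max(1, 0) = 2
depth(f2(f1(f3(2, 4), 2))) = 1 + depth(f1(f3(2, 4), 2)) = 1 + 2 = 3
depth(f1(f2(f1(f3(2, 4), 2)), 4)) = 1 + max(3, 0) = 4
depth(f2(f1(f2(f1(f3(2, 4), 2)), 4))) = 1 + depth(f1(f2(f1(f3(2, 4), 2)), 4)) = 1 + 4 = 5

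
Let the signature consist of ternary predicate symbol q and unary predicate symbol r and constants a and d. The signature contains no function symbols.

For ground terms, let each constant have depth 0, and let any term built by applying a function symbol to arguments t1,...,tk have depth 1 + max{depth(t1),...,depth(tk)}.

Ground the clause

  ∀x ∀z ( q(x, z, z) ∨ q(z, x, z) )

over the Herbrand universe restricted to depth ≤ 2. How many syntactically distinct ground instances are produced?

Ground terms of depth ≤ 2:
  With no function symbols every ground term is a constant, so there are exactly 2 ground terms at every depth bound.
  N_0 = 2
  N_1 = 2
  N_2 = 2
  Explicitly: a, d.
So there are 2 ground terms available for substitution.
The body mentions every one of the 2 quantified variables; since ground terms form a free algebra, no two substitutions collapse to the same formula.
Number of ground instances = 2^2 = 4.

4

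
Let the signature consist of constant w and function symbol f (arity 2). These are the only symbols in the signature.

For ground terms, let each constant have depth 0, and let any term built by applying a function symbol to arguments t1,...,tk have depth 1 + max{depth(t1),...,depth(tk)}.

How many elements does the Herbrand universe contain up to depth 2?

If N_k denotes the number of depth-≤k ground terms, the 1 constant gives N_0 = 1, and each function symbol of arity r contributes N_{k-1}^r new terms at level k: N_k = 1 + N_{k-1}^2.
N_0 = 1
N_1 = 1 + 1^2 = 2
N_2 = 1 + 2^2 = 5

5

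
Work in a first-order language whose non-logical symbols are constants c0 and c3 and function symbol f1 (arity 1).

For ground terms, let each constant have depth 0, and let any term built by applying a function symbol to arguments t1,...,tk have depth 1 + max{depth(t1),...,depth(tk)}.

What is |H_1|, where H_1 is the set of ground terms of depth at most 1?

Count level by level. With function symbols f1/1, the terms of depth ≤ k are the 2 constants together with each function applied to depth-≤(k−1) tuples, so N_k = 2 + N_{k-1}.
N_0 = 2
N_1 = 2 + 2 = 4

4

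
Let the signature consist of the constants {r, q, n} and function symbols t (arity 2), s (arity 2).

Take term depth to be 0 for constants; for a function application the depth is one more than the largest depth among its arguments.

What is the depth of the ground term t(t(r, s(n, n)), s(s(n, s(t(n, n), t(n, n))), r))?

depth(s(n, n)) = 1 + max(0, 0) = 1
depth(t(r, s(n, n))) = 1 + max(0, 1) = 2
depth(t(n, n)) = 1 + max(0, 0) = 1
depth(s(t(n, n), t(n, n))) = 1 + max(1, 1) = 2
depth(s(n, s(t(n, n), t(n, n)))) = 1 + max(0, 2) = 3
depth(s(s(n, s(t(n, n), t(n, n))), r)) = 1 + max(3, 0) = 4
depth(t(t(r, s(n, n)), s(s(n, s(t(n, n), t(n, n))), r))) = 1 + max(2, 4) = 5

5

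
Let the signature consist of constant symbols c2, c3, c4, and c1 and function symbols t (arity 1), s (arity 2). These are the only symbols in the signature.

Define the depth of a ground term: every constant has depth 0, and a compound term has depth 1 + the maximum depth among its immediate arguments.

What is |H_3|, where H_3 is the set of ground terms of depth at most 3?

365424

Write N_k for the number of ground terms of depth ≤ k. A term of depth ≤ k is either a constant or a function symbol applied to arguments of depth ≤ k−1, so N_k = 4 + N_{k-1} + N_{k-1}^2.
N_0 = 4
N_1 = 4 + 4 + 4^2 = 24
N_2 = 4 + 24 + 24^2 = 604
N_3 = 4 + 604 + 604^2 = 365424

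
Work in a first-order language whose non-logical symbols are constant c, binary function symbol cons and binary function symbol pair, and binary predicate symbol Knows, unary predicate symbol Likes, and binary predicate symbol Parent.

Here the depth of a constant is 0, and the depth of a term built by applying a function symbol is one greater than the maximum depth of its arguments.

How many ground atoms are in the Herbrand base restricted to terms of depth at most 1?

First count ground terms of depth ≤ 1.
Let N_k count ground terms of depth at most k. Each non-constant term of depth ≤ k is some function symbol applied to depth-≤(k−1) arguments, giving N_k = 1 + N_{k-1}^2 + N_{k-1}^2.
N_0 = 1
N_1 = 1 + 1^2 + 1^2 = 3
Explicitly: c, cons(c, c), pair(c, c).
So |H| = 3.
For each predicate symbol, the number of ground atoms is |H| raised to its arity; summing:
  Knows: 3^2 = 9;  Likes: 3;  Parent: 3^2 = 9
Total ground atoms: 9 + 3 + 9 = 21.

21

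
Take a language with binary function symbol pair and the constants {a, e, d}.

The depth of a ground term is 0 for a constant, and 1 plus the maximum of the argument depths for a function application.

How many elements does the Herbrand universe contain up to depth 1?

12

Let N_k = |{terms of depth ≤ k}|. Then N_0 = 3 and N_k = 3 + N_{k-1}^2 for k ≥ 1 (one summand per function symbol, arity giving the exponent).
N_0 = 3
N_1 = 3 + 3^2 = 12
Explicitly: a, e, d, pair(a, a), pair(a, e), pair(a, d), pair(e, a), pair(e, e), pair(e, d), pair(d, a), pair(d, e), pair(d, d).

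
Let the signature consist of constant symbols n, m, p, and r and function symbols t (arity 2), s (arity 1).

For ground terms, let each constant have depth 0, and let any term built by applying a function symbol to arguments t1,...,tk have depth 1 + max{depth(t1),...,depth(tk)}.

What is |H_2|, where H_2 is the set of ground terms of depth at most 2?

Write N_k for the number of ground terms of depth ≤ k. A term of depth ≤ k is either a constant or a function symbol applied to arguments of depth ≤ k−1, so N_k = 4 + N_{k-1}^2 + N_{k-1}.
N_0 = 4
N_1 = 4 + 4^2 + 4 = 24
N_2 = 4 + 24^2 + 24 = 604

604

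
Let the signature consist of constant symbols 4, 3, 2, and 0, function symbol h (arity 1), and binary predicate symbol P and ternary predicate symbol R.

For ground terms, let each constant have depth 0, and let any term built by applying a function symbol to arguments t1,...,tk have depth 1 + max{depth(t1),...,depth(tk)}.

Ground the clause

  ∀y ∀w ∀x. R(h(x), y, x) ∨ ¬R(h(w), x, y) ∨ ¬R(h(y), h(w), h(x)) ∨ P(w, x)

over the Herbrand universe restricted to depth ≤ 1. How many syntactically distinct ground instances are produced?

Ground terms of depth ≤ 1:
  Write N_k for the number of ground terms of depth ≤ k. A term of depth ≤ k is either a constant or a function symbol applied to arguments of depth ≤ k−1, so N_k = 4 + N_{k-1}.
  N_0 = 4
  N_1 = 4 + 4 = 8
  Explicitly: 4, 3, 2, 0, h(4), h(3), h(2), h(0).
So there are 8 ground terms available for substitution.
There are 3 variables to instantiate (y, w, x), each occurring in at least one literal, so different choices give different ground instances.
Number of ground instances = 8^3 = 512.

512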